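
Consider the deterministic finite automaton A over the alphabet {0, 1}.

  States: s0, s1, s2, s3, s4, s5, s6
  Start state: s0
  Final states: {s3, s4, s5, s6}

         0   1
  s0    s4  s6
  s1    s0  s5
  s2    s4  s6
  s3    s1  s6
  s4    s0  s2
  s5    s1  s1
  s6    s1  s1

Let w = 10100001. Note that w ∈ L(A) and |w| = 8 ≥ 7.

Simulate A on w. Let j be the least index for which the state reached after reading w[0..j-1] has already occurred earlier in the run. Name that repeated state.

Run of A on w = 1 0 1 0 0 0 0 1:
  step 0: s0  (start)
  step 1: s6  (read 1: s0→s6)
  step 2: s1  (read 0: s6→s1)
  step 3: s5  (read 1: s1→s5)
  step 4: s1  (read 0: s5→s1)   ← first repeat (s1 seen earlier)
  step 5: s0  (read 0: s1→s0)
  step 6: s4  (read 0: s0→s4)
  step 7: s0  (read 0: s4→s0)
  step 8: s6  (read 1: s0→s6)

The earliest repeat is at step j = 4: A is in s1, which it already visited at step i = 2.
With |Q| = 7, pigeonhole forces a state repeat no later than step 7; the substring read between the first and second visits to that state can be pumped.

s1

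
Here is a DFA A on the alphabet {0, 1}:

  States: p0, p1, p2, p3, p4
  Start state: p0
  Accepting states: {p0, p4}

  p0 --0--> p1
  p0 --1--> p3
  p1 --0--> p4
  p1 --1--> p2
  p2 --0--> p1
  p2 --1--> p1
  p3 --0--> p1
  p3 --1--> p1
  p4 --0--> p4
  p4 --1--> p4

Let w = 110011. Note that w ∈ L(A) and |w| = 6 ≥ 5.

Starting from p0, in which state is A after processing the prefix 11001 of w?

p4

State sequence: p0 -1-> p3 -1-> p1 -0-> p4 -0-> p4 -1-> p4

After reading 5 characters, A is in state p4.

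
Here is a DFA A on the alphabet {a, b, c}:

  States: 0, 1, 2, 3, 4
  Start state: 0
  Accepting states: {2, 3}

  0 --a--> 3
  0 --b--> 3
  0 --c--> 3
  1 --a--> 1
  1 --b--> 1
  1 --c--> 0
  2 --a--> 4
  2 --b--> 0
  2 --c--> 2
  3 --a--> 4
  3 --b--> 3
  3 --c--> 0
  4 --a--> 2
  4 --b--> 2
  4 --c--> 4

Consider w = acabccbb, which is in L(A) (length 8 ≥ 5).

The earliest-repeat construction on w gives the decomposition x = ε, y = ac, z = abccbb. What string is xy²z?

xy^2z = ε·ac·ac·abccbb = acacabccbb.
Reading y = ac takes A from 0 back to 0, so after x·y·y the machine is still in 0, and z then leads to the accepting state 3. Hence acacabccbb ∈ L(A).

acacabccbb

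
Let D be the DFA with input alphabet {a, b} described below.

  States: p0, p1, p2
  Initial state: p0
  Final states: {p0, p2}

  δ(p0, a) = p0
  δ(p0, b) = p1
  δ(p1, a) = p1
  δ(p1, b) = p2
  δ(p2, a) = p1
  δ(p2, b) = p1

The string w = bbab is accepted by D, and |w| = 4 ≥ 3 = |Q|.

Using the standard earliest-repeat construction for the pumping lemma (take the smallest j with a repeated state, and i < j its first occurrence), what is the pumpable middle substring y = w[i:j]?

State sequence: p0 -b-> p1 -b-> p2 -a-> p1 -b-> p2
First repeat at step 3: p1 was already visited.

So i = 1, j = 3, giving x = w[0:1] = b, y = w[1:3] = ba, z = w[3:4] = b.
Check: |xy| = 3 ≤ 3 and |y| = 2 ≥ 1. Reading y takes D from p1 back to p1, so every xyⁱz is accepted.

ba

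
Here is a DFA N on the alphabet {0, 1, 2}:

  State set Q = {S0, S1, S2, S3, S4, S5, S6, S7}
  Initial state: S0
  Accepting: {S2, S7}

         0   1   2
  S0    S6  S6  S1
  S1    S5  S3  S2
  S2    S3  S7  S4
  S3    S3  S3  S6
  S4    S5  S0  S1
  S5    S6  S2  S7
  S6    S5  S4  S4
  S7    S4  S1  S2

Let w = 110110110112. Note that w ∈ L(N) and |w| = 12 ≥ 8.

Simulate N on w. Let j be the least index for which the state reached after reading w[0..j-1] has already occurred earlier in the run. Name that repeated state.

State sequence: S0 -1-> S6 -1-> S4 -0-> S5 -1-> S2 -1-> S7 -0-> S4 -1-> S0 -1-> S6 -0-> S5 -1-> S2 -1-> S7 -2-> S2
First repeat at step 6: S4 was already visited.

The earliest repeat is at step j = 6: N is in S4, which it already visited at step i = 2.
Since N has 8 states, any run of length ≥ 8 visits 8+1 states, so by pigeonhole some state repeats within the first 8 steps — that repeat gives the pumpable loop.

S4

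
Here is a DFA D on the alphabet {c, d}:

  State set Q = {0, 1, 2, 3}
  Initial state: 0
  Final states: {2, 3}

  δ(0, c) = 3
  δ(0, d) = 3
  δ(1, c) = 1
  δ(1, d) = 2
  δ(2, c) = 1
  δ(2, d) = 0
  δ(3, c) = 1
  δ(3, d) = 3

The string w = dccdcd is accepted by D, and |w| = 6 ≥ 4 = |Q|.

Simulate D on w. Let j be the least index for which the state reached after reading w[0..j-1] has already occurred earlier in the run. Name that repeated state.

State sequence: 0 -d-> 3 -c-> 1 -c-> 1 -d-> 2 -c-> 1 -d-> 2
First repeat at step 3: 1 was already visited.

The earliest repeat is at step j = 3: D is in 1, which it already visited at step i = 2.
Since D has 4 states, any run of length ≥ 4 visits 4+1 states, so by pigeonhole some state repeats within the first 4 steps — that repeat gives the pumpable loop.

1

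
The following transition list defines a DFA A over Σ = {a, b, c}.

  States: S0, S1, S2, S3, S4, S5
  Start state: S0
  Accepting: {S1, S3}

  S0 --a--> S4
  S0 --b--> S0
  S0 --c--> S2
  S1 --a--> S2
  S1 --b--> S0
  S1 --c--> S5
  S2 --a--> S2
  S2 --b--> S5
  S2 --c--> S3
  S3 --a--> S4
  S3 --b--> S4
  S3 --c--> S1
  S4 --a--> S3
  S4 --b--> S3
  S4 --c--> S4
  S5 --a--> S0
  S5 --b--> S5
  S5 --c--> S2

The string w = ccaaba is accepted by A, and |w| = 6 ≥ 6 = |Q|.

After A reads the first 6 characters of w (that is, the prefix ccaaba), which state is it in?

Run of A on the first 6 characters of w = c c a a b a:
  step 0: S0  (start)
  step 1: S2  (read c: S0→S2)
  step 2: S3  (read c: S2→S3)
  step 3: S4  (read a: S3→S4)
  step 4: S3  (read a: S4→S3)
  step 5: S4  (read b: S3→S4)
  step 6: S3  (read a: S4→S3)

After reading 6 characters, A is in state S3.
(This kind of state-tracing is the core of the pumping-lemma construction: with 6 states, pigeonhole forces a repeat within the first 6 steps.)

S3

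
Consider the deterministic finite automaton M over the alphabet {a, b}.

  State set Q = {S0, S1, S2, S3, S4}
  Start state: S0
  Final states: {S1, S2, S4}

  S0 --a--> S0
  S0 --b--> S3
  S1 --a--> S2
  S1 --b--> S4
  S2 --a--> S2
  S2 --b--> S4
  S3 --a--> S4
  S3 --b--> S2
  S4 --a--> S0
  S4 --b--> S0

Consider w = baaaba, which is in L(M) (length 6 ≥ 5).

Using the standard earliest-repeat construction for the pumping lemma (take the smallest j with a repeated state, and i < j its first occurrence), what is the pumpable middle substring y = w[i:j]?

State sequence: S0 -b-> S3 -a-> S4 -a-> S0 -a-> S0 -b-> S3 -a-> S4
First repeat at step 3: S0 was already visited.

So i = 0, j = 3, giving x = w[0:0] = ε, y = w[0:3] = baa, z = w[3:6] = aba.
Check: |xy| = 3 ≤ 5 and |y| = 3 ≥ 1. Reading y takes M from S0 back to S0, so every xyⁱz is accepted.

baa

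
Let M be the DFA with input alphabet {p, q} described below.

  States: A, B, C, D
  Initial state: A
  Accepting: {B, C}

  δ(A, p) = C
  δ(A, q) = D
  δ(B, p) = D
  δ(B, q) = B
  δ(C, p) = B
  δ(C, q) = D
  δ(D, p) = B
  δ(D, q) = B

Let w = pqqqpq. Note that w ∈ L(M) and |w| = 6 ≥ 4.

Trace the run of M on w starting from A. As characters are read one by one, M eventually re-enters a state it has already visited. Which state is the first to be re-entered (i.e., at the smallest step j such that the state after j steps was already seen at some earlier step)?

B

Run of M on w = p q q q p q:
  step 0: A  (start)
  step 1: C  (read p: A→C)
  step 2: D  (read q: C→D)
  step 3: B  (read q: D→B)
  step 4: B  (read q: B→B)   ← first repeat (B seen earlier)
  step 5: D  (read p: B→D)
  step 6: B  (read q: D→B)

The earliest repeat is at step j = 4: M is in B, which it already visited at step i = 3.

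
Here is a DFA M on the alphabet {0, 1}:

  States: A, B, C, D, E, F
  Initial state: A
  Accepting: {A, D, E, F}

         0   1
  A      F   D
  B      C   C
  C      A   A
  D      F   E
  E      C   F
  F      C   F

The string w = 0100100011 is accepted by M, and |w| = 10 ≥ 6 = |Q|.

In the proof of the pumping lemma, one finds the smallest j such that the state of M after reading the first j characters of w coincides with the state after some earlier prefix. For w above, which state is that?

Run of M on w = 0 1 0 0 1 0 0 0 1 1:
  step 0: A  (start)
  step 1: F  (read 0: A→F)
  step 2: F  (read 1: F→F)   ← first repeat (F seen earlier)
  step 3: C  (read 0: F→C)
  step 4: A  (read 0: C→A)
  step 5: D  (read 1: A→D)
  step 6: F  (read 0: D→F)
  step 7: C  (read 0: F→C)
  step 8: A  (read 0: C→A)
  step 9: D  (read 1: A→D)
  step 10: E  (read 1: D→E)

The earliest repeat is at step j = 2: M is in F, which it already visited at step i = 1.

F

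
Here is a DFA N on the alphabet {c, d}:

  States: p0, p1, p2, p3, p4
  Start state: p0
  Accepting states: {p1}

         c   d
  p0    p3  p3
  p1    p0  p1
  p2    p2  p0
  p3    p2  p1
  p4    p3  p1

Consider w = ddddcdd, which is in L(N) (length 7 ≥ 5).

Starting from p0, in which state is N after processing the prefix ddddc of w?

Run of N on the first 5 characters of w = d d d d c:
  step 0: p0  (start)
  step 1: p3  (read d: p0→p3)
  step 2: p1  (read d: p3→p1)
  step 3: p1  (read d: p1→p1)
  step 4: p1  (read d: p1→p1)
  step 5: p0  (read c: p1→p0)

After reading 5 characters, N is in state p0.

p0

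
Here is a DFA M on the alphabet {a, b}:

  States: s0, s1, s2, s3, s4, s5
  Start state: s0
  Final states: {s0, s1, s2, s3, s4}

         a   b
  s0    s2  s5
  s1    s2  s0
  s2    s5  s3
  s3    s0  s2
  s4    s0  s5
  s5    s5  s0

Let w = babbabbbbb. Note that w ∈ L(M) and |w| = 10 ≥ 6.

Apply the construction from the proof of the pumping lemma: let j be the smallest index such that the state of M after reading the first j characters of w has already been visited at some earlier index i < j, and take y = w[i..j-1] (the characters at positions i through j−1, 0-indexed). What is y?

a

Run of M on w = b a b b a b b b b b:
  step 0: s0  (start)
  step 1: s5  (read b: s0→s5)
  step 2: s5  (read a: s5→s5)   ← first repeat (s5 seen earlier)
  step 3: s0  (read b: s5→s0)
  step 4: s5  (read b: s0→s5)
  step 5: s5  (read a: s5→s5)
  step 6: s0  (read b: s5→s0)
  step 7: s5  (read b: s0→s5)
  step 8: s0  (read b: s5→s0)
  step 9: s5  (read b: s0→s5)
  step 10: s0  (read b: s5→s0)

So i = 1, j = 2, giving x = w[0:1] = b, y = w[1:2] = a, z = w[2:10] = bbabbbbb.
Check: |xy| = 2 ≤ 6 and |y| = 1 ≥ 1. Reading y takes M from s5 back to s5, so every xyⁱz is accepted.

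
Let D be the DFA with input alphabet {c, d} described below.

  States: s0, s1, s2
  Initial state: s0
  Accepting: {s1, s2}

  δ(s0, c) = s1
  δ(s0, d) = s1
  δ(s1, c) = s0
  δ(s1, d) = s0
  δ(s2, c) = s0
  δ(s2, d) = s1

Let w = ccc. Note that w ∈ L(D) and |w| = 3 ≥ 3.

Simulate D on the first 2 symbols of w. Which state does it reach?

Run of D on the first 2 characters of w = c c:
  step 0: s0  (start)
  step 1: s1  (read c: s0→s1)
  step 2: s0  (read c: s1→s0)

After reading 2 characters, D is in state s0.

s0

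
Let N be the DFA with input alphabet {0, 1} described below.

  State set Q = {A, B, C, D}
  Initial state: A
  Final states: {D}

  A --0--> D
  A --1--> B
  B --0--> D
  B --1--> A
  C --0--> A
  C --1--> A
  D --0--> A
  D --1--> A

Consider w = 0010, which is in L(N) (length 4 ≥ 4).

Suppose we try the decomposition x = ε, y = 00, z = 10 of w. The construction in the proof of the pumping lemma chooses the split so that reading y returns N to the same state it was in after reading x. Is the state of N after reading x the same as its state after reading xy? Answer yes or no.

Run of N on the first 2 characters of w = 0 0:
  step 0: A  (start)
  step 1: D  (read 0: A→D)
  step 2: A  (read 0: D→A)

After x (step 0): A. After xy (step 2): A.
They match, so y = 00 drives N around a cycle from A back to itself; pumping y any number of times keeps N in A before reading z, and xyⁱz ∈ L(N) for every i ≥ 0.

yes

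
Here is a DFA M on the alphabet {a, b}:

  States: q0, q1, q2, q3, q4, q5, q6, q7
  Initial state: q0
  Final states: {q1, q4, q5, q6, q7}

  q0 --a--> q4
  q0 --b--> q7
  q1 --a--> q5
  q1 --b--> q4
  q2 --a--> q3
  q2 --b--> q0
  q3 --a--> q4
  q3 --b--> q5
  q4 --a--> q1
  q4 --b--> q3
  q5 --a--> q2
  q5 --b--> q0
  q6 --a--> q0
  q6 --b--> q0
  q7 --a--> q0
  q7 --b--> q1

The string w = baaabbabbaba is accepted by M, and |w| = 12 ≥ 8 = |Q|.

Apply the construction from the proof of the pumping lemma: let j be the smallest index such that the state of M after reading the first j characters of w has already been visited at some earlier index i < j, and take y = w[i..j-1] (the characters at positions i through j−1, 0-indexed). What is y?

ba

Run of M on w = b a a a b b a b b a b a:
  step 0: q0  (start)
  step 1: q7  (read b: q0→q7)
  step 2: q0  (read a: q7→q0)   ← first repeat (q0 seen earlier)
  step 3: q4  (read a: q0→q4)
  step 4: q1  (read a: q4→q1)
  step 5: q4  (read b: q1→q4)
  step 6: q3  (read b: q4→q3)
  step 7: q4  (read a: q3→q4)
  step 8: q3  (read b: q4→q3)
  step 9: q5  (read b: q3→q5)
  step 10: q2  (read a: q5→q2)
  step 11: q0  (read b: q2→q0)
  step 12: q4  (read a: q0→q4)

So i = 0, j = 2, giving x = w[0:0] = ε, y = w[0:2] = ba, z = w[2:12] = aabbabbaba.
Check: |xy| = 2 ≤ 8 and |y| = 2 ≥ 1. Reading y takes M from q0 back to q0, so every xyⁱz is accepted.
With |Q| = 8, pigeonhole forces a state repeat no later than step 8; the substring read between the first and second visits to that state can be pumped.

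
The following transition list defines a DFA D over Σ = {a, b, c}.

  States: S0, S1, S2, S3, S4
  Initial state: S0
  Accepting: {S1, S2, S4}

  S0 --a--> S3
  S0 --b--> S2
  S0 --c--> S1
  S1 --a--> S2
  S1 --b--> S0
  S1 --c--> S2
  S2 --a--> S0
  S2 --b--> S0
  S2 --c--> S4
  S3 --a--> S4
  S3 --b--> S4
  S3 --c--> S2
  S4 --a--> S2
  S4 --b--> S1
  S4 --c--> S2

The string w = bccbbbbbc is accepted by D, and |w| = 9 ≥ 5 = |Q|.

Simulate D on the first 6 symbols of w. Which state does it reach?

S0

State sequence: S0 -b-> S2 -c-> S4 -c-> S2 -b-> S0 -b-> S2 -b-> S0

After reading 6 characters, D is in state S0.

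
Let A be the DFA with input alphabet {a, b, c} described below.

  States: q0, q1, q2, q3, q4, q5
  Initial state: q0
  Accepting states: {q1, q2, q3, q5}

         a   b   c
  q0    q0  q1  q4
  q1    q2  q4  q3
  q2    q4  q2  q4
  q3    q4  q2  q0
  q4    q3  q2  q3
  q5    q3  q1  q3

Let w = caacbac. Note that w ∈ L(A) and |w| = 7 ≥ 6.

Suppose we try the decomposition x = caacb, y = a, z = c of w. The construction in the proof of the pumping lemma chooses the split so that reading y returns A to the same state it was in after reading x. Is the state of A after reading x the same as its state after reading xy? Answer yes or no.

no

Run of A on the first 6 characters of w = c a a c b a:
  step 0: q0  (start)
  step 1: q4  (read c: q0→q4)
  step 2: q3  (read a: q4→q3)
  step 3: q4  (read a: q3→q4)
  step 4: q3  (read c: q4→q3)
  step 5: q2  (read b: q3→q2)
  step 6: q4  (read a: q2→q4)

After x (step 5): q2. After xy (step 6): q4.
They differ (q2 ≠ q4), so y is not a cycle from the state after x; this split is not the one the pumping-lemma construction produces, and pumping y need not keep the string in L(A).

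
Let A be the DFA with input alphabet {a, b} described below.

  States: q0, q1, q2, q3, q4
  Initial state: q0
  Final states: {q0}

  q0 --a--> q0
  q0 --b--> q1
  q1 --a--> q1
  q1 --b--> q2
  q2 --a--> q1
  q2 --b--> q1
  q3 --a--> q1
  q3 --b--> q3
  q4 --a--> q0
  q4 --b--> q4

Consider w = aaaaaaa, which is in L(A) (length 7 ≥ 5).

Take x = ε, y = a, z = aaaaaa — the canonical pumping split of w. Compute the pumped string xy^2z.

xy^2z = ε·a·a·aaaaaa = aaaaaaaa.
Reading y = a takes A from q0 back to q0, so after x·y·y the machine is still in q0, and z then leads to the accepting state q0. Hence aaaaaaaa ∈ L(A).

aaaaaaaa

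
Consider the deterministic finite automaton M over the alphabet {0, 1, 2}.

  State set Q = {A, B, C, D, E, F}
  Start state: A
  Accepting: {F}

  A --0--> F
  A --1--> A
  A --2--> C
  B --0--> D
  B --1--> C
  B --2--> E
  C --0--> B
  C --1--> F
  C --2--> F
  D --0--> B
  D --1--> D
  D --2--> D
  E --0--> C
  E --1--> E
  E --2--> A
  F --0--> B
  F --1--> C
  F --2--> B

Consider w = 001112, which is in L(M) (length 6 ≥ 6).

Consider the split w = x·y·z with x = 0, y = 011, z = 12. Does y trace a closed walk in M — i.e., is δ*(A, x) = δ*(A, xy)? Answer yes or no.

yes

State sequence: A -0-> F -0-> B -1-> C -1-> F

After x (step 1): F. After xy (step 4): F.
They match, so y = 011 drives M around a cycle from F back to itself; pumping y any number of times keeps M in F before reading z, and xyⁱz ∈ L(M) for every i ≥ 0.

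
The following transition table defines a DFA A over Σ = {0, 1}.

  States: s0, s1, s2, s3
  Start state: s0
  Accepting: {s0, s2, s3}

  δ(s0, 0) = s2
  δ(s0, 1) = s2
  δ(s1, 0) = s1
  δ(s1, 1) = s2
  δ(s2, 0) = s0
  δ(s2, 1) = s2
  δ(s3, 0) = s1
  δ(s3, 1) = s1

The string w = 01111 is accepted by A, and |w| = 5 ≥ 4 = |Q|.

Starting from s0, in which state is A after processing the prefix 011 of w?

State sequence: s0 -0-> s2 -1-> s2 -1-> s2

After reading 3 characters, A is in state s2.
(This kind of state-tracing is the core of the pumping-lemma construction: with 4 states, pigeonhole forces a repeat within the first 4 steps.)

s2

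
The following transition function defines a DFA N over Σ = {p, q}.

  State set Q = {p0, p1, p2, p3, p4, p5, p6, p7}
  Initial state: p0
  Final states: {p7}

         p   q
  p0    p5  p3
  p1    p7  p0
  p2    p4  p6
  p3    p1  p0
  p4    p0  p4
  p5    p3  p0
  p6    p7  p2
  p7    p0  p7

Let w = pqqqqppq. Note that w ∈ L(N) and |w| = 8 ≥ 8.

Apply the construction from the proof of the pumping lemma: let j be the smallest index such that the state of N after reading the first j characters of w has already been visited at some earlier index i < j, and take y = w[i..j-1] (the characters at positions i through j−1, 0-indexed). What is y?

pq

State sequence: p0 -p-> p5 -q-> p0 -q-> p3 -q-> p0 -q-> p3 -p-> p1 -p-> p7 -q-> p7
First repeat at step 2: p0 was already visited.

So i = 0, j = 2, giving x = w[0:0] = ε, y = w[0:2] = pq, z = w[2:8] = qqqppq.
Check: |xy| = 2 ≤ 8 and |y| = 2 ≥ 1. Reading y takes N from p0 back to p0, so every xyⁱz is accepted.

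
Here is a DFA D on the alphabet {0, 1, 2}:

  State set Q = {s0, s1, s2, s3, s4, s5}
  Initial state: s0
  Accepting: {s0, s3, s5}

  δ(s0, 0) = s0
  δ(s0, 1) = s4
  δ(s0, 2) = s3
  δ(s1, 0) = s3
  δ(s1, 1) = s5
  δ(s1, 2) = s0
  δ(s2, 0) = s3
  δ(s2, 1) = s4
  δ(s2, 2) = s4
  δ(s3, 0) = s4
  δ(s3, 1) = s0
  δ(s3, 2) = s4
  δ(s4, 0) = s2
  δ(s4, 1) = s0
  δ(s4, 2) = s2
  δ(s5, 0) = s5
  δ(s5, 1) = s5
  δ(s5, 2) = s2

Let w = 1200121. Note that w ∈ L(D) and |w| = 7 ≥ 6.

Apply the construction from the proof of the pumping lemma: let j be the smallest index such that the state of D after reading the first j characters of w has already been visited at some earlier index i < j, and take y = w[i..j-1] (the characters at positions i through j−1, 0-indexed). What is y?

200

State sequence: s0 -1-> s4 -2-> s2 -0-> s3 -0-> s4 -1-> s0 -2-> s3 -1-> s0
First repeat at step 4: s4 was already visited.

So i = 1, j = 4, giving x = w[0:1] = 1, y = w[1:4] = 200, z = w[4:7] = 121.
Check: |xy| = 4 ≤ 6 and |y| = 3 ≥ 1. Reading y takes D from s4 back to s4, so every xyⁱz is accepted.
Since D has 6 states, any run of length ≥ 6 visits 6+1 states, so by pigeonhole some state repeats within the first 6 steps — that repeat gives the pumpable loop.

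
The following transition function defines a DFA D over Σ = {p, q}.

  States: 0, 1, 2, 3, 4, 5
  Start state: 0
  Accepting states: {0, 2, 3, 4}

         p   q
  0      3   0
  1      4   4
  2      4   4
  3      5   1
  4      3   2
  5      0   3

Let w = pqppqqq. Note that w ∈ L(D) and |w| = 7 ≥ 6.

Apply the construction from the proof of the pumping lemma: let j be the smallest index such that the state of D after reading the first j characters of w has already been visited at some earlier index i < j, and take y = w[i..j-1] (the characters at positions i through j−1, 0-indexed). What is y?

qpp

Run of D on w = p q p p q q q:
  step 0: 0  (start)
  step 1: 3  (read p: 0→3)
  step 2: 1  (read q: 3→1)
  step 3: 4  (read p: 1→4)
  step 4: 3  (read p: 4→3)   ← first repeat (3 seen earlier)
  step 5: 1  (read q: 3→1)
  step 6: 4  (read q: 1→4)
  step 7: 2  (read q: 4→2)

So i = 1, j = 4, giving x = w[0:1] = p, y = w[1:4] = qpp, z = w[4:7] = qqq.
Check: |xy| = 4 ≤ 6 and |y| = 3 ≥ 1. Reading y takes D from 3 back to 3, so every xyⁱz is accepted.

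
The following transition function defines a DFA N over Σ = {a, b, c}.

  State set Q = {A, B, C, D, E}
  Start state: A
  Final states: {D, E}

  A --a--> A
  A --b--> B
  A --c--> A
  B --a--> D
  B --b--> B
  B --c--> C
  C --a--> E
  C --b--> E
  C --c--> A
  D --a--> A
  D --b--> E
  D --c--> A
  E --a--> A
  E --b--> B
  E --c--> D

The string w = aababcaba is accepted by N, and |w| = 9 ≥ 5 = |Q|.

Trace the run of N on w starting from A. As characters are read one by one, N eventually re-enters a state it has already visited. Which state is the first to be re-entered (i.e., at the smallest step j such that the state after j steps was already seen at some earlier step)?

A

Run of N on w = a a b a b c a b a:
  step 0: A  (start)
  step 1: A  (read a: A→A)   ← first repeat (A seen earlier)
  step 2: A  (read a: A→A)
  step 3: B  (read b: A→B)
  step 4: D  (read a: B→D)
  step 5: E  (read b: D→E)
  step 6: D  (read c: E→D)
  step 7: A  (read a: D→A)
  step 8: B  (read b: A→B)
  step 9: D  (read a: B→D)

The earliest repeat is at step j = 1: N is in A, which it already visited at step i = 0.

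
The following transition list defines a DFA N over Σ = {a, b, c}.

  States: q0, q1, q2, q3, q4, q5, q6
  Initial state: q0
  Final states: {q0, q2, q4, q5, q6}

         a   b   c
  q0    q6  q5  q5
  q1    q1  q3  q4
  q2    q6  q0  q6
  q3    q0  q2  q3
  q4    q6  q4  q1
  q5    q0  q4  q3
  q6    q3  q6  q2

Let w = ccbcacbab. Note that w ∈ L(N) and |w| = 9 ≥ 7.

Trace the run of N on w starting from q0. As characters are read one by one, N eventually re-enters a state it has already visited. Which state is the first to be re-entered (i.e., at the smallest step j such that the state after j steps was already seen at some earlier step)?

Run of N on w = c c b c a c b a b:
  step 0: q0  (start)
  step 1: q5  (read c: q0→q5)
  step 2: q3  (read c: q5→q3)
  step 3: q2  (read b: q3→q2)
  step 4: q6  (read c: q2→q6)
  step 5: q3  (read a: q6→q3)   ← first repeat (q3 seen earlier)
  step 6: q3  (read c: q3→q3)
  step 7: q2  (read b: q3→q2)
  step 8: q6  (read a: q2→q6)
  step 9: q6  (read b: q6→q6)

The earliest repeat is at step j = 5: N is in q3, which it already visited at step i = 2.

q3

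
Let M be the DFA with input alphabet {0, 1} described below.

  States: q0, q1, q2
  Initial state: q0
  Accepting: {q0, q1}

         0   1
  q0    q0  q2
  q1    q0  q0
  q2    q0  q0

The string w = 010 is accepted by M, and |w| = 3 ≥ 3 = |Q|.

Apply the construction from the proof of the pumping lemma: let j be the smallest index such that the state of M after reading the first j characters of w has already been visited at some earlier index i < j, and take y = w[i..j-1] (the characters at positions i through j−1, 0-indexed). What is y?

0

Run of M on w = 0 1 0:
  step 0: q0  (start)
  step 1: q0  (read 0: q0→q0)   ← first repeat (q0 seen earlier)
  step 2: q2  (read 1: q0→q2)
  step 3: q0  (read 0: q2→q0)

So i = 0, j = 1, giving x = w[0:0] = ε, y = w[0:1] = 0, z = w[1:3] = 10.
Check: |xy| = 1 ≤ 3 and |y| = 1 ≥ 1. Reading y takes M from q0 back to q0, so every xyⁱz is accepted.
With |Q| = 3, pigeonhole forces a state repeat no later than step 3; the substring read between the first and second visits to that state can be pumped.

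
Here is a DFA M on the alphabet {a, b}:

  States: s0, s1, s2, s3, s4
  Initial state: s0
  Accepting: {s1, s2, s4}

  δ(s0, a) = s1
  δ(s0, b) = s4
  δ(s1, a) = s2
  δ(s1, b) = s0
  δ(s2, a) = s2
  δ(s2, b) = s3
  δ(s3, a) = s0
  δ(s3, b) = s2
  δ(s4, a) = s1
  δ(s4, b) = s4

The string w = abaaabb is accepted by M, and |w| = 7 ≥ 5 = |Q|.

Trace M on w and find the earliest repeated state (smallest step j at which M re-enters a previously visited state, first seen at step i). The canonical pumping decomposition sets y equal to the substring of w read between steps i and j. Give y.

ab

State sequence: s0 -a-> s1 -b-> s0 -a-> s1 -a-> s2 -a-> s2 -b-> s3 -b-> s2
First repeat at step 2: s0 was already visited.

So i = 0, j = 2, giving x = w[0:0] = ε, y = w[0:2] = ab, z = w[2:7] = aaabb.
Check: |xy| = 2 ≤ 5 and |y| = 2 ≥ 1. Reading y takes M from s0 back to s0, so every xyⁱz is accepted.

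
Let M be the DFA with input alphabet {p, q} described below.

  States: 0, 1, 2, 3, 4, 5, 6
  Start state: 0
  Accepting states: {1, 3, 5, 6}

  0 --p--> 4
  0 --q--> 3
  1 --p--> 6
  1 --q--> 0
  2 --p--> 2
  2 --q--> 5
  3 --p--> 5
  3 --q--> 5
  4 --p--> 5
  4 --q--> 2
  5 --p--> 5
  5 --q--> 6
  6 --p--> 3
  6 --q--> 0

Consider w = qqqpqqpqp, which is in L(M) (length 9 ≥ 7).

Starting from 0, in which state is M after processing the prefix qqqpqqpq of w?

5

State sequence: 0 -q-> 3 -q-> 5 -q-> 6 -p-> 3 -q-> 5 -q-> 6 -p-> 3 -q-> 5

After reading 8 characters, M is in state 5.
(This kind of state-tracing is the core of the pumping-lemma construction: with 7 states, pigeonhole forces a repeat within the first 7 steps.)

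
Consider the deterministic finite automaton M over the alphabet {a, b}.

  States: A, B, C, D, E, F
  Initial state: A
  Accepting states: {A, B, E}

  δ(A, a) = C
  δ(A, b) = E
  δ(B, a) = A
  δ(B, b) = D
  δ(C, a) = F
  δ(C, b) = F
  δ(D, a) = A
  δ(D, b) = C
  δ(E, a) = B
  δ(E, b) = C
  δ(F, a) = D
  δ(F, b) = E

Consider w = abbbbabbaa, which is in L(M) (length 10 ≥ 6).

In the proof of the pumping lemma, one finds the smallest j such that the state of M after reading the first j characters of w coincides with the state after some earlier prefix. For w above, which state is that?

Run of M on w = a b b b b a b b a a:
  step 0: A  (start)
  step 1: C  (read a: A→C)
  step 2: F  (read b: C→F)
  step 3: E  (read b: F→E)
  step 4: C  (read b: E→C)   ← first repeat (C seen earlier)
  step 5: F  (read b: C→F)
  step 6: D  (read a: F→D)
  step 7: C  (read b: D→C)
  step 8: F  (read b: C→F)
  step 9: D  (read a: F→D)
  step 10: A  (read a: D→A)

The earliest repeat is at step j = 4: M is in C, which it already visited at step i = 1.

C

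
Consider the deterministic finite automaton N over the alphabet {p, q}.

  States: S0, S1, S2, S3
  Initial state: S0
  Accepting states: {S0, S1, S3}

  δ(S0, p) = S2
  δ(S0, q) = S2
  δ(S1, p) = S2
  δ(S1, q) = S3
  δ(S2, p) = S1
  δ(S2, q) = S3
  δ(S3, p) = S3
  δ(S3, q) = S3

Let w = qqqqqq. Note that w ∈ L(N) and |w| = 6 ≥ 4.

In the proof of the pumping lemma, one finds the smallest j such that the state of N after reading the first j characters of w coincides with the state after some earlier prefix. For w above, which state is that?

Run of N on w = q q q q q q:
  step 0: S0  (start)
  step 1: S2  (read q: S0→S2)
  step 2: S3  (read q: S2→S3)
  step 3: S3  (read q: S3→S3)   ← first repeat (S3 seen earlier)
  step 4: S3  (read q: S3→S3)
  step 5: S3  (read q: S3→S3)
  step 6: S3  (read q: S3→S3)

The earliest repeat is at step j = 3: N is in S3, which it already visited at step i = 2.
Pumping length from the standard proof: p = 4 (the number of states). The repeated state found above gives |xy| = j ≤ 4 and |y| = j − i ≥ 1.

S3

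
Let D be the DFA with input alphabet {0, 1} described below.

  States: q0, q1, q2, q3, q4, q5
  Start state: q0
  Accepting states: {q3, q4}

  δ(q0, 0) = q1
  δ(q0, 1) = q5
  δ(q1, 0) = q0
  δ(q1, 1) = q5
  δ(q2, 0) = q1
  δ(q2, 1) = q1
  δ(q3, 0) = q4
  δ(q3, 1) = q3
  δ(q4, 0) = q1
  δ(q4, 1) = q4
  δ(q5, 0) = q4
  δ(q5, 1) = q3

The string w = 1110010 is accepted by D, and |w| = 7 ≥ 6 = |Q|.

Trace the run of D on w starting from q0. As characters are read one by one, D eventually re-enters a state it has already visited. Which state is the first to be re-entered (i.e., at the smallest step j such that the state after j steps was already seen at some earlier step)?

q3

State sequence: q0 -1-> q5 -1-> q3 -1-> q3 -0-> q4 -0-> q1 -1-> q5 -0-> q4
First repeat at step 3: q3 was already visited.

The earliest repeat is at step j = 3: D is in q3, which it already visited at step i = 2.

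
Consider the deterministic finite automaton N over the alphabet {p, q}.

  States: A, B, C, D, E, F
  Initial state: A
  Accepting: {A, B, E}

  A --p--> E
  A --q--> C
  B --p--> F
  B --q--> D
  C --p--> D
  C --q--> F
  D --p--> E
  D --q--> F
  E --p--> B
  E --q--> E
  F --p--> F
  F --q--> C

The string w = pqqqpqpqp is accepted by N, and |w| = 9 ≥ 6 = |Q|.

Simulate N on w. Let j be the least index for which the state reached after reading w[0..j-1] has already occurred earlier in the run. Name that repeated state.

Run of N on w = p q q q p q p q p:
  step 0: A  (start)
  step 1: E  (read p: A→E)
  step 2: E  (read q: E→E)   ← first repeat (E seen earlier)
  step 3: E  (read q: E→E)
  step 4: E  (read q: E→E)
  step 5: B  (read p: E→B)
  step 6: D  (read q: B→D)
  step 7: E  (read p: D→E)
  step 8: E  (read q: E→E)
  step 9: B  (read p: E→B)

The earliest repeat is at step j = 2: N is in E, which it already visited at step i = 1.
With |Q| = 6, pigeonhole forces a state repeat no later than step 6; the substring read between the first and second visits to that state can be pumped.

E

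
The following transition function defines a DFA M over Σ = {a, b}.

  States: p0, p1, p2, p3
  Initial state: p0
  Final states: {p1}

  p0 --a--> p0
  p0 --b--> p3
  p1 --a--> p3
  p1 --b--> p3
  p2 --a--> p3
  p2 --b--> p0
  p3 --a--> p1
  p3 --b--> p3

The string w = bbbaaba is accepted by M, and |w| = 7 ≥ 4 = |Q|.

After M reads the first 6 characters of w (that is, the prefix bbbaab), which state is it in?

p3

State sequence: p0 -b-> p3 -b-> p3 -b-> p3 -a-> p1 -a-> p3 -b-> p3

After reading 6 characters, M is in state p3.
(This kind of state-tracing is the core of the pumping-lemma construction: with 4 states, pigeonhole forces a repeat within the first 4 steps.)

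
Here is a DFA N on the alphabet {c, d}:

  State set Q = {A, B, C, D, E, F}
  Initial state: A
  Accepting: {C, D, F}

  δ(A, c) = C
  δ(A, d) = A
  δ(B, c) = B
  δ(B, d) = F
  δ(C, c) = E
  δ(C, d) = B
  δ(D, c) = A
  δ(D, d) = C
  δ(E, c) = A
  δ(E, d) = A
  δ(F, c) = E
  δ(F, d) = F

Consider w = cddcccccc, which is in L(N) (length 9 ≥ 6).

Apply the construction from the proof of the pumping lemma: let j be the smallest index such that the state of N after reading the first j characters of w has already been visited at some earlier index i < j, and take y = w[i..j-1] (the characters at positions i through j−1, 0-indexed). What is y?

cddcc

State sequence: A -c-> C -d-> B -d-> F -c-> E -c-> A -c-> C -c-> E -c-> A -c-> C
First repeat at step 5: A was already visited.

So i = 0, j = 5, giving x = w[0:0] = ε, y = w[0:5] = cddcc, z = w[5:9] = cccc.
Check: |xy| = 5 ≤ 6 and |y| = 5 ≥ 1. Reading y takes N from A back to A, so every xyⁱz is accepted.
The DFA has 6 states, so the proof of the pumping lemma guarantees a repeated state among the first 6+1 visited; the segment between the two visits is the pumpable y.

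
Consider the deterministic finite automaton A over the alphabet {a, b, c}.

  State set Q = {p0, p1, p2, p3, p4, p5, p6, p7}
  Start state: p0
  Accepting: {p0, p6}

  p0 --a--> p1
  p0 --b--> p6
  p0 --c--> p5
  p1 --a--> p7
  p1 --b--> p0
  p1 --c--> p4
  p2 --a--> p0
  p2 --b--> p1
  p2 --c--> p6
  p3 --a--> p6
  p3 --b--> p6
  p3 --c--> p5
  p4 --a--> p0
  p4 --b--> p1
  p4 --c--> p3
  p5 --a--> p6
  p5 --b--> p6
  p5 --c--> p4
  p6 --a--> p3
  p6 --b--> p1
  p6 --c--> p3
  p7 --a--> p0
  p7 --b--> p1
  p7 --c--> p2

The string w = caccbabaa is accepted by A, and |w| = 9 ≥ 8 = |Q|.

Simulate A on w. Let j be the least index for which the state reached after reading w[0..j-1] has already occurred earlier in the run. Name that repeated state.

State sequence: p0 -c-> p5 -a-> p6 -c-> p3 -c-> p5 -b-> p6 -a-> p3 -b-> p6 -a-> p3 -a-> p6
First repeat at step 4: p5 was already visited.

The earliest repeat is at step j = 4: A is in p5, which it already visited at step i = 1.

p5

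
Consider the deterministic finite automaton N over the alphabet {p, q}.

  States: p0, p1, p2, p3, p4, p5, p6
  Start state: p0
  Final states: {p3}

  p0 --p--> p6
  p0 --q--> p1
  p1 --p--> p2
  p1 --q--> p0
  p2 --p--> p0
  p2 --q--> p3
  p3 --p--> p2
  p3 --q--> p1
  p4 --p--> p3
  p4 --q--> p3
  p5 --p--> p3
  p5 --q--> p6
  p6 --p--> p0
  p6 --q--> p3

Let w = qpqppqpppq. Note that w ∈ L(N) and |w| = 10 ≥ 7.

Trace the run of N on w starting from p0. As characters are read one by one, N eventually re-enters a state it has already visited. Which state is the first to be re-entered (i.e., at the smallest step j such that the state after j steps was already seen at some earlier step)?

State sequence: p0 -q-> p1 -p-> p2 -q-> p3 -p-> p2 -p-> p0 -q-> p1 -p-> p2 -p-> p0 -p-> p6 -q-> p3
First repeat at step 4: p2 was already visited.

The earliest repeat is at step j = 4: N is in p2, which it already visited at step i = 2.

p2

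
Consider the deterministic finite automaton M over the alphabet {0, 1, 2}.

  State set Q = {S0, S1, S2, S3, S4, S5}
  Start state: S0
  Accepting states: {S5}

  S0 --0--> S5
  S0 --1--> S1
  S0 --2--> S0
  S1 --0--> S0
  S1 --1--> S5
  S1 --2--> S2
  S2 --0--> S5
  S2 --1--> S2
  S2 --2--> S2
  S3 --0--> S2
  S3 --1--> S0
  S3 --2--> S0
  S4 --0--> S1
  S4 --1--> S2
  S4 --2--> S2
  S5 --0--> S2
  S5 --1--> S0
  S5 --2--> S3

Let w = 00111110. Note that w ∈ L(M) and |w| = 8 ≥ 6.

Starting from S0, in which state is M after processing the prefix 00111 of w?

Run of M on the first 5 characters of w = 0 0 1 1 1:
  step 0: S0  (start)
  step 1: S5  (read 0: S0→S5)
  step 2: S2  (read 0: S5→S2)
  step 3: S2  (read 1: S2→S2)
  step 4: S2  (read 1: S2→S2)
  step 5: S2  (read 1: S2→S2)

After reading 5 characters, M is in state S2.
(This kind of state-tracing is the core of the pumping-lemma construction: with 6 states, pigeonhole forces a repeat within the first 6 steps.)

S2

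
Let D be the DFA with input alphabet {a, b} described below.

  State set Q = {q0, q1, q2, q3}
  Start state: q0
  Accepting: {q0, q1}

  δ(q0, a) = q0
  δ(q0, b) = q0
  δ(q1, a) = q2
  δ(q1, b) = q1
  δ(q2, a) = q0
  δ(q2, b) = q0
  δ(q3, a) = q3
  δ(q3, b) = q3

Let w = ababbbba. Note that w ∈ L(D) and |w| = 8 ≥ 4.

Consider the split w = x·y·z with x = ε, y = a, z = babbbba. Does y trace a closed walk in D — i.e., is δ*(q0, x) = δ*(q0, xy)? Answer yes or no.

State sequence: q0 -a-> q0

After x (step 0): q0. After xy (step 1): q0.
They match, so y = a drives D around a cycle from q0 back to itself; pumping y any number of times keeps D in q0 before reading z, and xyⁱz ∈ L(D) for every i ≥ 0.

yes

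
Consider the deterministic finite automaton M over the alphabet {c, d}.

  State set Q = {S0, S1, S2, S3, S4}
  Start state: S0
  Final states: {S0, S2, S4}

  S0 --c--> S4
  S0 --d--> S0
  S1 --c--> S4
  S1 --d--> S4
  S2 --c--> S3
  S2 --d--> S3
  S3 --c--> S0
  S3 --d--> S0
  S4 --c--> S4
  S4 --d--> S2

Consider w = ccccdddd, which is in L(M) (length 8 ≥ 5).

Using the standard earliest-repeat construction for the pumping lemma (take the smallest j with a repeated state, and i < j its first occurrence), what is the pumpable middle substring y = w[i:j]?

c

Run of M on w = c c c c d d d d:
  step 0: S0  (start)
  step 1: S4  (read c: S0→S4)
  step 2: S4  (read c: S4→S4)   ← first repeat (S4 seen earlier)
  step 3: S4  (read c: S4→S4)
  step 4: S4  (read c: S4→S4)
  step 5: S2  (read d: S4→S2)
  step 6: S3  (read d: S2→S3)
  step 7: S0  (read d: S3→S0)
  step 8: S0  (read d: S0→S0)

So i = 1, j = 2, giving x = w[0:1] = c, y = w[1:2] = c, z = w[2:8] = ccdddd.
Check: |xy| = 2 ≤ 5 and |y| = 1 ≥ 1. Reading y takes M from S4 back to S4, so every xyⁱz is accepted.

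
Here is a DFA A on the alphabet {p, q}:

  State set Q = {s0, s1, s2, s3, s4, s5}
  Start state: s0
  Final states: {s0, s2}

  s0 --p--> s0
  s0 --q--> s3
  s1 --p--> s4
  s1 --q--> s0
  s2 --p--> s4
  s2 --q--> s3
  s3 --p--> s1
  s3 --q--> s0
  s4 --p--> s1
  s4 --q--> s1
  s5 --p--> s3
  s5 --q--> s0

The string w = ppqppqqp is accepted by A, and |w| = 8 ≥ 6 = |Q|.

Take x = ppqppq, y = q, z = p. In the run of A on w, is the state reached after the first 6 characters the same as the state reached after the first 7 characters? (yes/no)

no

Run of A on the first 7 characters of w = p p q p p q q:
  step 0: s0  (start)
  step 1: s0  (read p: s0→s0)
  step 2: s0  (read p: s0→s0)
  step 3: s3  (read q: s0→s3)
  step 4: s1  (read p: s3→s1)
  step 5: s4  (read p: s1→s4)
  step 6: s1  (read q: s4→s1)
  step 7: s0  (read q: s1→s0)

After x (step 6): s1. After xy (step 7): s0.
They differ (s1 ≠ s0), so y is not a cycle from the state after x; this split is not the one the pumping-lemma construction produces, and pumping y need not keep the string in L(A).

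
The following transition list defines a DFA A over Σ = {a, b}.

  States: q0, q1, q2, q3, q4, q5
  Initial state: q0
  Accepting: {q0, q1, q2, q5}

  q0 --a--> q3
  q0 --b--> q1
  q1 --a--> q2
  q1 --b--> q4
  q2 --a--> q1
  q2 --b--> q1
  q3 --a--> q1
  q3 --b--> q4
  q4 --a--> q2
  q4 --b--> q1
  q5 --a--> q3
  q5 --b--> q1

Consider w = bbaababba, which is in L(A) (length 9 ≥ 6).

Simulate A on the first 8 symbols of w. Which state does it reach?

q4

State sequence: q0 -b-> q1 -b-> q4 -a-> q2 -a-> q1 -b-> q4 -a-> q2 -b-> q1 -b-> q4

After reading 8 characters, A is in state q4.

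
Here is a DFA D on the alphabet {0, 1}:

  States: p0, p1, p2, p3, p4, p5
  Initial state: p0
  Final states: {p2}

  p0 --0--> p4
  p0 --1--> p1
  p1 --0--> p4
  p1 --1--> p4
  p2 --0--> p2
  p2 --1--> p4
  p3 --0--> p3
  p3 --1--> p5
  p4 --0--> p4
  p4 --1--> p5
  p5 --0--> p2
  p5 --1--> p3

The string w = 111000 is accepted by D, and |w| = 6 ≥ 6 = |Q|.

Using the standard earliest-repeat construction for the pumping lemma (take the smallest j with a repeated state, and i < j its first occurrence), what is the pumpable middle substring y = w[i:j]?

Run of D on w = 1 1 1 0 0 0:
  step 0: p0  (start)
  step 1: p1  (read 1: p0→p1)
  step 2: p4  (read 1: p1→p4)
  step 3: p5  (read 1: p4→p5)
  step 4: p2  (read 0: p5→p2)
  step 5: p2  (read 0: p2→p2)   ← first repeat (p2 seen earlier)
  step 6: p2  (read 0: p2→p2)

So i = 4, j = 5, giving x = w[0:4] = 1110, y = w[4:5] = 0, z = w[5:6] = 0.
Check: |xy| = 5 ≤ 6 and |y| = 1 ≥ 1. Reading y takes D from p2 back to p2, so every xyⁱz is accepted.
Since D has 6 states, any run of length ≥ 6 visits 6+1 states, so by pigeonhole some state repeats within the first 6 steps — that repeat gives the pumpable loop.

0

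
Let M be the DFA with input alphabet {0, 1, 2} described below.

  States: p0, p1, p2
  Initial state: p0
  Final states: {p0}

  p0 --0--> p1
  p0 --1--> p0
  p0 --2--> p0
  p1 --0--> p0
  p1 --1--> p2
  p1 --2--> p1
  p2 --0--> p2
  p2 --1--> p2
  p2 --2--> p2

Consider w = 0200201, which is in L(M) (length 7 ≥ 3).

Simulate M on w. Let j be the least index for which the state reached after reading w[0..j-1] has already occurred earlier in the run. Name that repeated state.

p1

Run of M on w = 0 2 0 0 2 0 1:
  step 0: p0  (start)
  step 1: p1  (read 0: p0→p1)
  step 2: p1  (read 2: p1→p1)   ← first repeat (p1 seen earlier)
  step 3: p0  (read 0: p1→p0)
  step 4: p1  (read 0: p0→p1)
  step 5: p1  (read 2: p1→p1)
  step 6: p0  (read 0: p1→p0)
  step 7: p0  (read 1: p0→p0)

The earliest repeat is at step j = 2: M is in p1, which it already visited at step i = 1.
Since M has 3 states, any run of length ≥ 3 visits 3+1 states, so by pigeonhole some state repeats within the first 3 steps — that repeat gives the pumpable loop.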